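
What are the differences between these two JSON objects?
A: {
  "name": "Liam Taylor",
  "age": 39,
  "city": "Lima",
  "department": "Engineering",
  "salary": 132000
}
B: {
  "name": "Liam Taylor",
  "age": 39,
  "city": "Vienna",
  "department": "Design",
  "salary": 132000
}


Comparing each field (in key order):
  name: same
  age: same
  city: DIFFERENT
  department: DIFFERENT
  salary: same
Differences:
  city: Lima -> Vienna
  department: Engineering -> Design

2 field(s) changed

2 changes: city, department


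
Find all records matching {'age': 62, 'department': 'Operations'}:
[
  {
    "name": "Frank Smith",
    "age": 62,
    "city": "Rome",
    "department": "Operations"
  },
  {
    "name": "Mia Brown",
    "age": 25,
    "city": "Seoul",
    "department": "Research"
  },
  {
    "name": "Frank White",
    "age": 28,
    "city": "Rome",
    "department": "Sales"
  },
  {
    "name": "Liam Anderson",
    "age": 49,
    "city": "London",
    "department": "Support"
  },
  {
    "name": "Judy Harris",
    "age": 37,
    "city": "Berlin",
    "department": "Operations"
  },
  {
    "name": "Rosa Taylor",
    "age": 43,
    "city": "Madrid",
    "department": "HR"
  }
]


Search criteria: {'age': 62, 'department': 'Operations'}

Checking 6 records:
  Frank Smith: {age: 62, department: Operations} <-- MATCH
  Mia Brown: {age: 25, department: Research}
  Frank White: {age: 28, department: Sales}
  Liam Anderson: {age: 49, department: Support}
  Judy Harris: {age: 37, department: Operations}
  Rosa Taylor: {age: 43, department: HR}

Matches: ["Frank Smith"]

["Frank Smith"]


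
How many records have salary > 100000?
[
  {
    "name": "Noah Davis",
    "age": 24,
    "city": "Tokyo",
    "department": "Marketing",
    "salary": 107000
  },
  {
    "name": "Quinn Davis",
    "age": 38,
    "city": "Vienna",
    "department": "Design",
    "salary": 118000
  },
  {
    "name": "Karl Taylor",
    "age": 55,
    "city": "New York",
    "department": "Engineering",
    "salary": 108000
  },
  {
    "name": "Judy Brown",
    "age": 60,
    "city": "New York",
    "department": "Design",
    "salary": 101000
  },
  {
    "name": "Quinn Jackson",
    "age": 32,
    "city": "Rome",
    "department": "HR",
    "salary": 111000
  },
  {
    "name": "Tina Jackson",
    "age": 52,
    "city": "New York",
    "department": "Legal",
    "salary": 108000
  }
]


Data: 6 records
Condition: salary > 100000

Checking each record:
  Noah Davis: 107000 MATCH
  Quinn Davis: 118000 MATCH
  Karl Taylor: 108000 MATCH
  Judy Brown: 101000 MATCH
  Quinn Jackson: 111000 MATCH
  Tina Jackson: 108000 MATCH

Count: 6

6


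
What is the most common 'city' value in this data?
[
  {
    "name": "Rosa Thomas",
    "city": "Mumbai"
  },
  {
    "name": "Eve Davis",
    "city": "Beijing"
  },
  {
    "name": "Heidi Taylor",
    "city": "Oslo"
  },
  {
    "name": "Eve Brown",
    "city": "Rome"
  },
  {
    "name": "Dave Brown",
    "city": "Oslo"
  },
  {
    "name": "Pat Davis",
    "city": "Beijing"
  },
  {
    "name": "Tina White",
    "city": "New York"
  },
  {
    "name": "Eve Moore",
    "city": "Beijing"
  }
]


Counting 'city' values across 8 records:

  Beijing: 3 ###
  Oslo: 2 ##
  Mumbai: 1 #
  Rome: 1 #
  New York: 1 #

Most common: Beijing (3 times)

Beijing (3 times)


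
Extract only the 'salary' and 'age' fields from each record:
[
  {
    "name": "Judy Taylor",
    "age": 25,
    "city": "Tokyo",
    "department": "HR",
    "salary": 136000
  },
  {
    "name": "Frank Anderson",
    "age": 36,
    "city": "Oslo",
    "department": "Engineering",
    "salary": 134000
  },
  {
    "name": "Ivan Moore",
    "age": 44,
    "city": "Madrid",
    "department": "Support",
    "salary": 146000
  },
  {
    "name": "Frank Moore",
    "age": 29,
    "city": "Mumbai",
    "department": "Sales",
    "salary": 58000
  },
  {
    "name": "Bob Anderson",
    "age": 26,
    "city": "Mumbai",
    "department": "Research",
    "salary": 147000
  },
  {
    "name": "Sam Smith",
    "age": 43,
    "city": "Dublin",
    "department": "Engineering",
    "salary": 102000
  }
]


Original: 6 records with fields: name, age, city, department, salary
Keep: ['salary', 'age']
Drop: ['name', 'city', 'department']
Result: 6 records, 2 fields each

[
  {
    "salary": 136000,
    "age": 25
  },
  {
    "salary": 134000,
    "age": 36
  },
  {
    "salary": 146000,
    "age": 44
  },
  {
    "salary": 58000,
    "age": 29
  },
  {
    "salary": 147000,
    "age": 26
  },
  {
    "salary": 102000,
    "age": 43
  }
]


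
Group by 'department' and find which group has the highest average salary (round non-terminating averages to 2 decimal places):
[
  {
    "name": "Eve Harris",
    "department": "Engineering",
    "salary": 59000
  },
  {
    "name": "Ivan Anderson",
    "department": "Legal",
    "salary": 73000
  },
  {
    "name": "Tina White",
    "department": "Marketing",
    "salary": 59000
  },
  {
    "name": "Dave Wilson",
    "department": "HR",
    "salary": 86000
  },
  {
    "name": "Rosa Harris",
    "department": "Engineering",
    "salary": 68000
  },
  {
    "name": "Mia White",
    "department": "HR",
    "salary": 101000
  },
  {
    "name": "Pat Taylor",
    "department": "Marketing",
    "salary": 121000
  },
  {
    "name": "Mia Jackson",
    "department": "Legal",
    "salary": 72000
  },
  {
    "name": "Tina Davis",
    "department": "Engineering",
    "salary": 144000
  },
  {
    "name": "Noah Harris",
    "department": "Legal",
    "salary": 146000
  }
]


Group by: department

Groups:
  Engineering: 3 people, avg salary = 271000/3 ≈ $90333.33
  HR: 2 people, avg salary = 187000/2 = $93500
  Legal: 3 people, avg salary = 291000/3 = $97000
  Marketing: 2 people, avg salary = 180000/2 = $90000

Highest average salary: Legal ($97000)

Legal ($97000)


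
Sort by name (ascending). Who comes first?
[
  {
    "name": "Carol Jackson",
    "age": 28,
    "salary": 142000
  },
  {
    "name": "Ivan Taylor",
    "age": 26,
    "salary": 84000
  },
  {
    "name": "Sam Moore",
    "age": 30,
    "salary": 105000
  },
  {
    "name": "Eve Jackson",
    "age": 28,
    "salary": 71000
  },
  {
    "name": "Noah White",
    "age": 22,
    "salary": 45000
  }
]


Sort by: name (ascending)

Sorted order:
  1. Carol Jackson (name = Carol Jackson)
  2. Eve Jackson (name = Eve Jackson)
  3. Ivan Taylor (name = Ivan Taylor)
  4. Noah White (name = Noah White)
  5. Sam Moore (name = Sam Moore)

First: Carol Jackson

Carol Jackson


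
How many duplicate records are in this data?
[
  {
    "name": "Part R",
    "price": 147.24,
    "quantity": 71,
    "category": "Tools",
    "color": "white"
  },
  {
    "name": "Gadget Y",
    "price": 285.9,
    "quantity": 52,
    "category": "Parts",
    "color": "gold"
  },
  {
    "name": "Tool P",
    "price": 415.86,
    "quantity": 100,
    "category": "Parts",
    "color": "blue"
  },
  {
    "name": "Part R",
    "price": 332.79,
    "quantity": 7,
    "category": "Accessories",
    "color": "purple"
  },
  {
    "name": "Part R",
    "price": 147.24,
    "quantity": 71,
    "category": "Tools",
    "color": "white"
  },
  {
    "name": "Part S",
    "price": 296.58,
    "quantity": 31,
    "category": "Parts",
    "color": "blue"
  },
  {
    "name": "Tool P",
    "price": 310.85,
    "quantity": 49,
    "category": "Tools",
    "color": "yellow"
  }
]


Checking 7 records for duplicates:

  Row 1: Part R ($147.24, qty 71)
  Row 2: Gadget Y ($285.9, qty 52)
  Row 3: Tool P ($415.86, qty 100)
  Row 4: Part R ($332.79, qty 7)
  Row 5: Part R ($147.24, qty 71) <-- DUPLICATE
  Row 6: Part S ($296.58, qty 31)
  Row 7: Tool P ($310.85, qty 49)

Duplicates found: 1
Unique records: 6

1 duplicates, 6 unique


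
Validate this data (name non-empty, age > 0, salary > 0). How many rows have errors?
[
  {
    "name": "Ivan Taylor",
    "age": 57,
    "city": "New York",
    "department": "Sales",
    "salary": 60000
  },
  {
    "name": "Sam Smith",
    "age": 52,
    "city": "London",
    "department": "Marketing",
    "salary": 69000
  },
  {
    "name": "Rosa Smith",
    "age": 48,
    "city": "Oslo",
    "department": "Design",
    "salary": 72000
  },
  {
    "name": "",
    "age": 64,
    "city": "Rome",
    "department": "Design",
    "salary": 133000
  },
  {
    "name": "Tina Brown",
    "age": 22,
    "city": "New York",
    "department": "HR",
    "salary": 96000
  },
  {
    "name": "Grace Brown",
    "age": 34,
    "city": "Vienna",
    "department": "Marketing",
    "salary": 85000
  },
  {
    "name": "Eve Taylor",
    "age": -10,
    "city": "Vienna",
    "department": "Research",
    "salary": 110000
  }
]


Validating 7 records:
Rules: name non-empty, age > 0, salary > 0

  Row 1 (Ivan Taylor): OK
  Row 2 (Sam Smith): OK
  Row 3 (Rosa Smith): OK
  Row 4 (???): empty name
  Row 5 (Tina Brown): OK
  Row 6 (Grace Brown): OK
  Row 7 (Eve Taylor): negative age: -10

Total errors: 2

2 errors


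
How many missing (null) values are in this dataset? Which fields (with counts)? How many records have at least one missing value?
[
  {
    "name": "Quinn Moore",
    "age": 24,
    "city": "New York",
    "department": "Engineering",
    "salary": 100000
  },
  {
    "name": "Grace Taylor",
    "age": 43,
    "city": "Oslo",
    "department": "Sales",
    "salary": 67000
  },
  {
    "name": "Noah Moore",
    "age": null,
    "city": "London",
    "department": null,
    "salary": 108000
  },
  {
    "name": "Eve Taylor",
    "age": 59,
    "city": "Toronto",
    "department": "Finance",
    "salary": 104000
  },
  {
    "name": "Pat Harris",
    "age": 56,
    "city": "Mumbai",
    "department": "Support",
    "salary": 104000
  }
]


Checking for missing (null) values in 5 records:

  Quinn Moore: complete
  Grace Taylor: complete
  Noah Moore: age, department
  Eve Taylor: complete
  Pat Harris: complete

Per field:
  name: 0 missing
  age: 1 missing
  city: 0 missing
  department: 1 missing
  salary: 0 missing

Total missing values: 2
Records with any missing: 1

2 missing values (age: 1, department: 1); 1 incomplete records


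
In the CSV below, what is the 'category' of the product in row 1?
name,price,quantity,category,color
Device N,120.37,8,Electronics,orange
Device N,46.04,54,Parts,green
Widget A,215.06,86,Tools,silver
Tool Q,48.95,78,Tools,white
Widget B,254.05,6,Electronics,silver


Query: Row 1 ('Device N'), column 'category'
Value: Electronics

Electronics


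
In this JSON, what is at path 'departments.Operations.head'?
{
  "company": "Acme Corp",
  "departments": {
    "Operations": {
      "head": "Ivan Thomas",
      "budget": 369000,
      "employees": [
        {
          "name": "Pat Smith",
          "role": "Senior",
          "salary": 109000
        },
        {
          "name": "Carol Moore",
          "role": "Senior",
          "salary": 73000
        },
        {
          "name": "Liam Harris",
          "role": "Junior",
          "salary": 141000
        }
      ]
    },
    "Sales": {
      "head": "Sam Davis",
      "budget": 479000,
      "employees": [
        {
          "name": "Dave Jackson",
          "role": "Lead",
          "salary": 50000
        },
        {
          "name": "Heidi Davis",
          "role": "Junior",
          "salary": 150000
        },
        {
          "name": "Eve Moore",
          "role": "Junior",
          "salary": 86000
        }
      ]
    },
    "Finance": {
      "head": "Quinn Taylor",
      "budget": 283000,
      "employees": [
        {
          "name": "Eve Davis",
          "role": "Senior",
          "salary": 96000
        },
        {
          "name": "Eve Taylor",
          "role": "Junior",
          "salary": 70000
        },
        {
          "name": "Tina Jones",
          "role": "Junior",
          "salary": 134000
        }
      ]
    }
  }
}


Path: departments.Operations.head

Navigate:
  -> departments
  -> Operations
  -> head = 'Ivan Thomas'

Ivan Thomas


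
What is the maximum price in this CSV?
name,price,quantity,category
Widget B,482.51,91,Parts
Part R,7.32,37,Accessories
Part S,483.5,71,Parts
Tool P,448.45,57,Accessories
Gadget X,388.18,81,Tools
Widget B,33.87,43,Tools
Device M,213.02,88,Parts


Computing maximum price:
Values: [482.51, 7.32, 483.5, 448.45, 388.18, 33.87, 213.02]
Max = 483.5

483.5


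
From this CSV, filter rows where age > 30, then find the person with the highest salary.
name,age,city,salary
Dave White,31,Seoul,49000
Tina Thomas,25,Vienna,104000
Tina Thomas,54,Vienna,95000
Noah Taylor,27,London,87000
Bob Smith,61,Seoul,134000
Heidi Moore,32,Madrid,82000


Filter: age > 30
Sort by: salary (descending)

Filtered records (4):
  Bob Smith, age 61, salary $134000
  Tina Thomas, age 54, salary $95000
  Heidi Moore, age 32, salary $82000
  Dave White, age 31, salary $49000

Highest salary: Bob Smith ($134000)

Bob Smith


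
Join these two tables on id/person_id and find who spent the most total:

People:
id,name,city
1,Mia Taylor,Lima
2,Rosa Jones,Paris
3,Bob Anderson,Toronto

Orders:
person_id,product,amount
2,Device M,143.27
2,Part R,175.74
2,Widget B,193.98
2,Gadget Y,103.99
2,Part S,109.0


Join on: people.id = orders.person_id

Joined rows:
  Rosa Jones (Paris) bought Device M for $143.27
  Rosa Jones (Paris) bought Part R for $175.74
  Rosa Jones (Paris) bought Widget B for $193.98
  Rosa Jones (Paris) bought Gadget Y for $103.99
  Rosa Jones (Paris) bought Part S for $109.0

Total per person:
  Rosa Jones: $725.98

Top spender: Rosa Jones ($725.98)

Rosa Jones ($725.98)


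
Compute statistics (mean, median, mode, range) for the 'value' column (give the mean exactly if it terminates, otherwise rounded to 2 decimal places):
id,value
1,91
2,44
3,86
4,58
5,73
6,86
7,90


Data: [91, 44, 86, 58, 73, 86, 90]
Count: 7
Sum: 528
Mean: 528/7 ≈ 75.43 (rounded to 2 decimal places)
Sorted: [44, 58, 73, 86, 86, 90, 91]
Median: 86.0
Mode: 86 (2 times)
Range: 91 - 44 = 47
Min: 44, Max: 91

mean≈75.43, median=86.0, mode=86, range=47


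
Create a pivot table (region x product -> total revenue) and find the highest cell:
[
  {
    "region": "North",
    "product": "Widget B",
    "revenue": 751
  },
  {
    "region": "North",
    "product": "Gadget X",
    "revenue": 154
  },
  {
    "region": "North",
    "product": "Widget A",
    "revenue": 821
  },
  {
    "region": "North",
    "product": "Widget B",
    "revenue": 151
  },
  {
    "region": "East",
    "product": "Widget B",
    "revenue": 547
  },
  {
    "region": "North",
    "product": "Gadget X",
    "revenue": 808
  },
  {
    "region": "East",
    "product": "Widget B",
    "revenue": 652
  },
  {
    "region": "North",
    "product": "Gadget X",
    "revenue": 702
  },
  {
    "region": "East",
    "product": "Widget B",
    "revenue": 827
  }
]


Pivot: region (rows) x product (columns) -> total revenue

     Gadget X      Widget A      Widget B    
East             0             0          2026  
North         1664           821           902  

Highest: East / Widget B = $2026

East / Widget B = $2026


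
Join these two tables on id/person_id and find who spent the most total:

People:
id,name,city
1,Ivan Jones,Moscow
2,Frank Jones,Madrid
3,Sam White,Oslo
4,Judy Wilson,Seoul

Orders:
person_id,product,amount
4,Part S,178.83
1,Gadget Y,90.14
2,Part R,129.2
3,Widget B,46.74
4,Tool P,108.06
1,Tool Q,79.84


Join on: people.id = orders.person_id

Joined rows:
  Judy Wilson (Seoul) bought Part S for $178.83
  Ivan Jones (Moscow) bought Gadget Y for $90.14
  Frank Jones (Madrid) bought Part R for $129.2
  Sam White (Oslo) bought Widget B for $46.74
  Judy Wilson (Seoul) bought Tool P for $108.06
  Ivan Jones (Moscow) bought Tool Q for $79.84

Total per person:
  Judy Wilson: $286.89
  Ivan Jones: $169.98
  Frank Jones: $129.20
  Sam White: $46.74

Top spender: Judy Wilson ($286.89)

Judy Wilson ($286.89)


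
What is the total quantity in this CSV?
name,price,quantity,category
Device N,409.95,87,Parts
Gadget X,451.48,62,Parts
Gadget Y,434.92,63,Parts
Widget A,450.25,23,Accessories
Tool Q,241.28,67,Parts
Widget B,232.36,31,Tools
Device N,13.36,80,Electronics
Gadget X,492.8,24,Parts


Computing total quantity:
Values: [87, 62, 63, 23, 67, 31, 80, 24]
Sum = 437

437


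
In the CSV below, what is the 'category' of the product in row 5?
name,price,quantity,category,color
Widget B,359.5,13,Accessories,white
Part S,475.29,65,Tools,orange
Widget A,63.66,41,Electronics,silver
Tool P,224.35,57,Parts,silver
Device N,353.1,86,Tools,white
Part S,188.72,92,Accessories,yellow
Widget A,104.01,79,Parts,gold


Query: Row 5 ('Device N'), column 'category'
Value: Tools

Tools


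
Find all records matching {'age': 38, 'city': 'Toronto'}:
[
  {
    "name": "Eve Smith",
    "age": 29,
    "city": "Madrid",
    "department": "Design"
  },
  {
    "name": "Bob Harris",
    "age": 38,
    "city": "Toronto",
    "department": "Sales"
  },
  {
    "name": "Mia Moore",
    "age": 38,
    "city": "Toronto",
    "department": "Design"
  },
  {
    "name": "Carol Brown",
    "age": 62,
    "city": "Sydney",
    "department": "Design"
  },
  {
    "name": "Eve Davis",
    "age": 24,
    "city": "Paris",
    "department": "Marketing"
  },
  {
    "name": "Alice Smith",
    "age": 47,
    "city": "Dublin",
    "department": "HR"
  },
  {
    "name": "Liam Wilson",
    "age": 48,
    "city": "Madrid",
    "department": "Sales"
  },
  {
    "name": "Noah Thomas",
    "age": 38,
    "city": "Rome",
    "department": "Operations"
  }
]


Search criteria: {'age': 38, 'city': 'Toronto'}

Checking 8 records:
  Eve Smith: {age: 29, city: Madrid}
  Bob Harris: {age: 38, city: Toronto} <-- MATCH
  Mia Moore: {age: 38, city: Toronto} <-- MATCH
  Carol Brown: {age: 62, city: Sydney}
  Eve Davis: {age: 24, city: Paris}
  Alice Smith: {age: 47, city: Dublin}
  Liam Wilson: {age: 48, city: Madrid}
  Noah Thomas: {age: 38, city: Rome}

Matches: ["Bob Harris", "Mia Moore"]

["Bob Harris", "Mia Moore"]


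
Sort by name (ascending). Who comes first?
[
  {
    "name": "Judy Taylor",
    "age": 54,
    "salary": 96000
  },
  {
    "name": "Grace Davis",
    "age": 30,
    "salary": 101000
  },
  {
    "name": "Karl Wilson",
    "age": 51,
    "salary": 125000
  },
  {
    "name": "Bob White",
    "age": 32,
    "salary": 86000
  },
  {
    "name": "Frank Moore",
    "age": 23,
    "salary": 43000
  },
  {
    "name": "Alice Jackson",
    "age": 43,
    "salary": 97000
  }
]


Sort by: name (ascending)

Sorted order:
  1. Alice Jackson (name = Alice Jackson)
  2. Bob White (name = Bob White)
  3. Frank Moore (name = Frank Moore)
  4. Grace Davis (name = Grace Davis)
  5. Judy Taylor (name = Judy Taylor)
  6. Karl Wilson (name = Karl Wilson)

First: Alice Jackson

Alice Jackson


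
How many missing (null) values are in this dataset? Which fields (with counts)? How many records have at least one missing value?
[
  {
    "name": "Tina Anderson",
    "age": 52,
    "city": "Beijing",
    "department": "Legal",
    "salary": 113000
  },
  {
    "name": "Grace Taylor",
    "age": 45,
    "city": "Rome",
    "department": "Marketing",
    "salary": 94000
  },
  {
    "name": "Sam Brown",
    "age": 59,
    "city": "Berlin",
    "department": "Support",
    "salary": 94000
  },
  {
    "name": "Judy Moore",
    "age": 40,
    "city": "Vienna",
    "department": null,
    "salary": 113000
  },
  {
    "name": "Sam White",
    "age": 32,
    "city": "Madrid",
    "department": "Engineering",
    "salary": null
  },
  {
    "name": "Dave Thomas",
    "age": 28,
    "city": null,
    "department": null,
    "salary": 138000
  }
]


Checking for missing (null) values in 6 records:

  Tina Anderson: complete
  Grace Taylor: complete
  Sam Brown: complete
  Judy Moore: department
  Sam White: salary
  Dave Thomas: city, department

Per field:
  name: 0 missing
  age: 0 missing
  city: 1 missing
  department: 2 missing
  salary: 1 missing

Total missing values: 4
Records with any missing: 3

4 missing values (city: 1, department: 2, salary: 1); 3 incomplete records


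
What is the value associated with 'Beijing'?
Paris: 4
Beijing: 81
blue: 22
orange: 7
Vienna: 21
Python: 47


Looking up key 'Beijing'
Value: 81

81


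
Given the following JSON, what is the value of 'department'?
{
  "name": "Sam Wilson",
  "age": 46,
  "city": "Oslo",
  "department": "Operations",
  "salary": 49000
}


Looking up field 'department'
Value: Operations

Operations


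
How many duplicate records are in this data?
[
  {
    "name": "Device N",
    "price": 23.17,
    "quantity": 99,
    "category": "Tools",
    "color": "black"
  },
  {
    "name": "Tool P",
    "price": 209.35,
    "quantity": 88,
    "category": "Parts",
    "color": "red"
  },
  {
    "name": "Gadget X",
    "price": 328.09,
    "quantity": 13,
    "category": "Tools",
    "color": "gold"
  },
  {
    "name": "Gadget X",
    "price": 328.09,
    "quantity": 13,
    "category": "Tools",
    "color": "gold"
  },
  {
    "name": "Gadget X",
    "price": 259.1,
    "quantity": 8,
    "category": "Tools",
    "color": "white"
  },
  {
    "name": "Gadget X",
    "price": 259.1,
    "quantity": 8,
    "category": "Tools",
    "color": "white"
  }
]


Checking 6 records for duplicates:

  Row 1: Device N ($23.17, qty 99)
  Row 2: Tool P ($209.35, qty 88)
  Row 3: Gadget X ($328.09, qty 13)
  Row 4: Gadget X ($328.09, qty 13) <-- DUPLICATE
  Row 5: Gadget X ($259.1, qty 8)
  Row 6: Gadget X ($259.1, qty 8) <-- DUPLICATE

Duplicates found: 2
Unique records: 4

2 duplicates, 4 unique


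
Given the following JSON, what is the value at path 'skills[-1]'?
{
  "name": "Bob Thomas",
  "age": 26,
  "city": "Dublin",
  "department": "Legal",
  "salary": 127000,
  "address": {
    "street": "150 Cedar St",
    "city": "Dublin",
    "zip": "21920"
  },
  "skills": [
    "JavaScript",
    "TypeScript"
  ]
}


Query: skills[-1]
Path: skills -> last element
Value: TypeScript

TypeScript


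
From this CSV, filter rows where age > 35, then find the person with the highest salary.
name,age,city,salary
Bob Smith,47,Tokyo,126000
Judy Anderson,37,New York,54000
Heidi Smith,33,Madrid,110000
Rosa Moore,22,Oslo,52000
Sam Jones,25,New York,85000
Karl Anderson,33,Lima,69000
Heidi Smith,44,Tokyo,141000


Filter: age > 35
Sort by: salary (descending)

Filtered records (3):
  Heidi Smith, age 44, salary $141000
  Bob Smith, age 47, salary $126000
  Judy Anderson, age 37, salary $54000

Highest salary: Heidi Smith ($141000)

Heidi Smith


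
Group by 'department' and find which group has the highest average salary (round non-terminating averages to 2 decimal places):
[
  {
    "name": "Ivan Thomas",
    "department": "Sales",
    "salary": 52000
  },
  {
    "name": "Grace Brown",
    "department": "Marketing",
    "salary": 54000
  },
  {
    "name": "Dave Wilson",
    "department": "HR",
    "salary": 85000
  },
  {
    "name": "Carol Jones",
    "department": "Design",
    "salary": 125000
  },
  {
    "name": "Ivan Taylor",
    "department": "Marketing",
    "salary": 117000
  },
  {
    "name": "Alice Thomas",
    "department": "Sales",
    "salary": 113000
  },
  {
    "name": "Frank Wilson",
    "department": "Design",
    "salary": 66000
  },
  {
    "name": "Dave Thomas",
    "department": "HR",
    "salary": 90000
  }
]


Group by: department

Groups:
  Design: 2 people, avg salary = 191000/2 = $95500
  HR: 2 people, avg salary = 175000/2 = $87500
  Marketing: 2 people, avg salary = 171000/2 = $85500
  Sales: 2 people, avg salary = 165000/2 = $82500

Highest average salary: Design ($95500)

Design ($95500)


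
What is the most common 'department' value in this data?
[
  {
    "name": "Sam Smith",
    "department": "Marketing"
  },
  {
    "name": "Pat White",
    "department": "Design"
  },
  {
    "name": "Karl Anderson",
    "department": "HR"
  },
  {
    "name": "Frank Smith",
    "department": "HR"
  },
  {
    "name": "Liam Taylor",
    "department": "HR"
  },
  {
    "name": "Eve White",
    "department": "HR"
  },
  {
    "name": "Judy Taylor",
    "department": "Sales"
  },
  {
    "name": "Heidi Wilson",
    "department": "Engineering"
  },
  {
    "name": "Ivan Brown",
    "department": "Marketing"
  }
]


Counting 'department' values across 9 records:

  HR: 4 ####
  Marketing: 2 ##
  Design: 1 #
  Sales: 1 #
  Engineering: 1 #

Most common: HR (4 times)

HR (4 times)


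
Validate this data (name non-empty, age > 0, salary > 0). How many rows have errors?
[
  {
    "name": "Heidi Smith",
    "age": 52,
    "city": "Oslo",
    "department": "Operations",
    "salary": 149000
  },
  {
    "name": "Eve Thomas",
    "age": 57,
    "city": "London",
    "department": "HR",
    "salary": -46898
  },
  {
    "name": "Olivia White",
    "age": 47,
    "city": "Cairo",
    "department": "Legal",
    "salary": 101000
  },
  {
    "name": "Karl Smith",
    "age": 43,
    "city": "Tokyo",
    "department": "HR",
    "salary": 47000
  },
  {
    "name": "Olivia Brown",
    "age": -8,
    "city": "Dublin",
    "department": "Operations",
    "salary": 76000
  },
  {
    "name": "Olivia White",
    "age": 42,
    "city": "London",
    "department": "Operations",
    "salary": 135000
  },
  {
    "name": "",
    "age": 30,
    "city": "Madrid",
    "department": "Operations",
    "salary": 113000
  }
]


Validating 7 records:
Rules: name non-empty, age > 0, salary > 0

  Row 1 (Heidi Smith): OK
  Row 2 (Eve Thomas): negative salary: -46898
  Row 3 (Olivia White): OK
  Row 4 (Karl Smith): OK
  Row 5 (Olivia Brown): negative age: -8
  Row 6 (Olivia White): OK
  Row 7 (???): empty name

Total errors: 3

3 errors


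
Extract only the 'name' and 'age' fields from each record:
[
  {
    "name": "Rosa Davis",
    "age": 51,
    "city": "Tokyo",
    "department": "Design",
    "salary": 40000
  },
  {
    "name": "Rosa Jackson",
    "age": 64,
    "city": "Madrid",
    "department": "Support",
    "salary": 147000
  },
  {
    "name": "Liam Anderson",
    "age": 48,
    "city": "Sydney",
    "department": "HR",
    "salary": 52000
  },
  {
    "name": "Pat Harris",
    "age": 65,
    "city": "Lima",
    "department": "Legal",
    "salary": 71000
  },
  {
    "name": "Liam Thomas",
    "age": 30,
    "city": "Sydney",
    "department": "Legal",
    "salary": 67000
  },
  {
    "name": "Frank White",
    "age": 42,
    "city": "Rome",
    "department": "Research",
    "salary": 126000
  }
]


Original: 6 records with fields: name, age, city, department, salary
Keep: ['name', 'age']
Drop: ['city', 'department', 'salary']
Result: 6 records, 2 fields each

[
  {
    "name": "Rosa Davis",
    "age": 51
  },
  {
    "name": "Rosa Jackson",
    "age": 64
  },
  {
    "name": "Liam Anderson",
    "age": 48
  },
  {
    "name": "Pat Harris",
    "age": 65
  },
  {
    "name": "Liam Thomas",
    "age": 30
  },
  {
    "name": "Frank White",
    "age": 42
  }
]


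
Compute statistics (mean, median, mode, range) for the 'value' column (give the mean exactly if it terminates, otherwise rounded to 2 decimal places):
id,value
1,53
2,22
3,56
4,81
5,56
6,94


Data: [53, 22, 56, 81, 56, 94]
Count: 6
Sum: 362
Mean: 362/6 ≈ 60.33 (rounded to 2 decimal places)
Sorted: [22, 53, 56, 56, 81, 94]
Median: 56.0
Mode: 56 (2 times)
Range: 94 - 22 = 72
Min: 22, Max: 94

mean≈60.33, median=56.0, mode=56, range=72


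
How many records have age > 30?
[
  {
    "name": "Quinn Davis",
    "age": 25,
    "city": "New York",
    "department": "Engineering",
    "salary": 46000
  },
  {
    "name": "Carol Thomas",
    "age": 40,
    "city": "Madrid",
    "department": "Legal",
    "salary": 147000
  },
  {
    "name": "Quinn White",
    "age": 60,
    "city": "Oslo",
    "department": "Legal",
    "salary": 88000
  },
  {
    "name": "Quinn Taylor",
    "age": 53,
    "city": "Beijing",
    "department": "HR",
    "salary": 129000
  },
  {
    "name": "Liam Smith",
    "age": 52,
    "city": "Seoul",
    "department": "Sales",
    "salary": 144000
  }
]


Data: 5 records
Condition: age > 30

Checking each record:
  Quinn Davis: 25
  Carol Thomas: 40 MATCH
  Quinn White: 60 MATCH
  Quinn Taylor: 53 MATCH
  Liam Smith: 52 MATCH

Count: 4

4


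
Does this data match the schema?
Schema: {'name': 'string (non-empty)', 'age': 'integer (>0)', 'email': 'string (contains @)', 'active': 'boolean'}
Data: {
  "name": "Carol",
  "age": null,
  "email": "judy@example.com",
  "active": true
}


Validating each field against schema:
  name: OK (non-empty string)
  age: FAIL (null is not an integer)
  email: OK (string with @)
  active: OK (boolean)

Result: INVALID (1 error: age)

INVALID (1 error: age)


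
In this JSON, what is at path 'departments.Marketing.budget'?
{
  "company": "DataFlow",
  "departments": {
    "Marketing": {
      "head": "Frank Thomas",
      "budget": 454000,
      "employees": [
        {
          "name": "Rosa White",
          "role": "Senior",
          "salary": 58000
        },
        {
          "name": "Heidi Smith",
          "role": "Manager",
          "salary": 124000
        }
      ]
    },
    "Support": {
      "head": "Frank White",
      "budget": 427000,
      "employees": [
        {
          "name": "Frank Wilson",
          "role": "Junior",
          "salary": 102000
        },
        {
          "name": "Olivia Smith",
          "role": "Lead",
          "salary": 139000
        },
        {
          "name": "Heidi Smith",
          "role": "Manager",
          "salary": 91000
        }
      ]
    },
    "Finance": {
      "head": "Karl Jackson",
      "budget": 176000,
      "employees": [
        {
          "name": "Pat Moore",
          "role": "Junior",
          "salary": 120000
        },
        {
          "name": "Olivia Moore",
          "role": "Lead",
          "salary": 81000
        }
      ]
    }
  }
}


Path: departments.Marketing.budget

Navigate:
  -> departments
  -> Marketing
  -> budget = 454000

454000


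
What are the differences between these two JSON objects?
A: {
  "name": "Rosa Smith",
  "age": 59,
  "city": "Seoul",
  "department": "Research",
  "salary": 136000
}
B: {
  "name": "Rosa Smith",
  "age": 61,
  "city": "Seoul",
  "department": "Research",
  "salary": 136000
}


Comparing each field (in key order):
  name: same
  age: DIFFERENT
  city: same
  department: same
  salary: same
Differences:
  age: 59 -> 61

1 field(s) changed

1 change: age


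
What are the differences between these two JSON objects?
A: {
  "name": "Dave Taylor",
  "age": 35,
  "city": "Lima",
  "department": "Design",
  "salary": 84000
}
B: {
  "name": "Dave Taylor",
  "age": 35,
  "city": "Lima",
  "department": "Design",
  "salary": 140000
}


Comparing each field (in key order):
  name: same
  age: same
  city: same
  department: same
  salary: DIFFERENT
Differences:
  salary: 84000 -> 140000

1 field(s) changed

1 change: salary


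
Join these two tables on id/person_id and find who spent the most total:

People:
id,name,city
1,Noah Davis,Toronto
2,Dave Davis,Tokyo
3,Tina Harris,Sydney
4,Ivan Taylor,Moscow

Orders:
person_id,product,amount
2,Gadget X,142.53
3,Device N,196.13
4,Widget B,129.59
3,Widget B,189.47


Join on: people.id = orders.person_id

Joined rows:
  Dave Davis (Tokyo) bought Gadget X for $142.53
  Tina Harris (Sydney) bought Device N for $196.13
  Ivan Taylor (Moscow) bought Widget B for $129.59
  Tina Harris (Sydney) bought Widget B for $189.47

Total per person:
  Tina Harris: $385.60
  Dave Davis: $142.53
  Ivan Taylor: $129.59

Top spender: Tina Harris ($385.60)

Tina Harris ($385.60)


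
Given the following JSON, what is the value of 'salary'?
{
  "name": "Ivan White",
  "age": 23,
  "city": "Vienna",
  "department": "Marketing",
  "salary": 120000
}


Looking up field 'salary'
Value: 120000

120000


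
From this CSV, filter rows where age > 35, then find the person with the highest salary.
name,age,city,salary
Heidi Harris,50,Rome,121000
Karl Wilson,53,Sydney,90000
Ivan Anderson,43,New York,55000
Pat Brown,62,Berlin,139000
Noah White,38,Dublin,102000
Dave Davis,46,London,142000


Filter: age > 35
Sort by: salary (descending)

Filtered records (6):
  Dave Davis, age 46, salary $142000
  Pat Brown, age 62, salary $139000
  Heidi Harris, age 50, salary $121000
  Noah White, age 38, salary $102000
  Karl Wilson, age 53, salary $90000
  Ivan Anderson, age 43, salary $55000

Highest salary: Dave Davis ($142000)

Dave Davis


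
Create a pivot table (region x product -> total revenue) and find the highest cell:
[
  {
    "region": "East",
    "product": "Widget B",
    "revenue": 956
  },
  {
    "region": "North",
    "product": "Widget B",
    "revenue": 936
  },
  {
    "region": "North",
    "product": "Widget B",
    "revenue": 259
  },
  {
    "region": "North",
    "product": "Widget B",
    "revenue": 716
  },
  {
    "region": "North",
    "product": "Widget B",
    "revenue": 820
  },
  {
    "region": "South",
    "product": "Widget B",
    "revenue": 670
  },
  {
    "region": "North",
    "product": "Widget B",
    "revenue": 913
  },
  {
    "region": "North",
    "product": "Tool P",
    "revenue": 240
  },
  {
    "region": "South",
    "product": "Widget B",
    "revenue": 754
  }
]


Pivot: region (rows) x product (columns) -> total revenue

     Tool P        Widget B    
East             0           956  
North          240          3644  
South            0          1424  

Highest: North / Widget B = $3644

North / Widget B = $3644


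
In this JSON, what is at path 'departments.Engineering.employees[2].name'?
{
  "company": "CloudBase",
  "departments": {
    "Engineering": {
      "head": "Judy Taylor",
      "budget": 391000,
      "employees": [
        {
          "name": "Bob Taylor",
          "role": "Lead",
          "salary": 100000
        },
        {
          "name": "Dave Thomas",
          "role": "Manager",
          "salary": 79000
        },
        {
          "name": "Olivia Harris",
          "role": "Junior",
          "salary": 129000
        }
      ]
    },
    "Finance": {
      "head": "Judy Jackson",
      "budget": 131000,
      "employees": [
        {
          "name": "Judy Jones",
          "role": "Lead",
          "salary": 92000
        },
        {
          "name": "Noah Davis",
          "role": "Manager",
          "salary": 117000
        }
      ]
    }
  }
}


Path: departments.Engineering.employees[2].name

Navigate:
  -> departments
  -> Engineering
  -> employees[2].name = 'Olivia Harris'

Olivia Harris


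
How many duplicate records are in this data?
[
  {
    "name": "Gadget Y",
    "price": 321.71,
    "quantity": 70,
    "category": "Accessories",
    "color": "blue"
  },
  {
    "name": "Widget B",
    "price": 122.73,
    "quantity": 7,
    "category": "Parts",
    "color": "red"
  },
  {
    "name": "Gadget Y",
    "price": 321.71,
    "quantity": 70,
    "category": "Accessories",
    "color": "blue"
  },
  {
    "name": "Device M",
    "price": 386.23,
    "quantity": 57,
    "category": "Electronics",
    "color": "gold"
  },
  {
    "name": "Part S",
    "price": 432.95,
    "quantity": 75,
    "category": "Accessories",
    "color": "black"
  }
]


Checking 5 records for duplicates:

  Row 1: Gadget Y ($321.71, qty 70)
  Row 2: Widget B ($122.73, qty 7)
  Row 3: Gadget Y ($321.71, qty 70) <-- DUPLICATE
  Row 4: Device M ($386.23, qty 57)
  Row 5: Part S ($432.95, qty 75)

Duplicates found: 1
Unique records: 4

1 duplicates, 4 unique


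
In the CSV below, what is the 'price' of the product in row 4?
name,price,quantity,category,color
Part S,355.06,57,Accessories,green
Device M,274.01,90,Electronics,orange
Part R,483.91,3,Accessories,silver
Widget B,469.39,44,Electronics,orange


Query: Row 4 ('Widget B'), column 'price'
Value: 469.39

469.39


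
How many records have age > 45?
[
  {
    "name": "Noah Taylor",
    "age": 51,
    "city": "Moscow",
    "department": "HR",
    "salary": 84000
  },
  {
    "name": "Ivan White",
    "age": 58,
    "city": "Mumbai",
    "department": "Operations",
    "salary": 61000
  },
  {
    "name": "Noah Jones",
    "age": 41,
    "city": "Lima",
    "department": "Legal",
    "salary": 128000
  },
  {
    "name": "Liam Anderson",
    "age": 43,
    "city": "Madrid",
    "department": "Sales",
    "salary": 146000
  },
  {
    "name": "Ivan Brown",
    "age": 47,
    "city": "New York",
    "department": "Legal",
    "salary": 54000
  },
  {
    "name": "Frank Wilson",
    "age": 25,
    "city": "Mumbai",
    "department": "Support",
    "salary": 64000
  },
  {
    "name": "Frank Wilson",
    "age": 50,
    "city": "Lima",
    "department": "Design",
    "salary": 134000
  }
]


Data: 7 records
Condition: age > 45

Checking each record:
  Noah Taylor: 51 MATCH
  Ivan White: 58 MATCH
  Noah Jones: 41
  Liam Anderson: 43
  Ivan Brown: 47 MATCH
  Frank Wilson: 25
  Frank Wilson: 50 MATCH

Count: 4

4


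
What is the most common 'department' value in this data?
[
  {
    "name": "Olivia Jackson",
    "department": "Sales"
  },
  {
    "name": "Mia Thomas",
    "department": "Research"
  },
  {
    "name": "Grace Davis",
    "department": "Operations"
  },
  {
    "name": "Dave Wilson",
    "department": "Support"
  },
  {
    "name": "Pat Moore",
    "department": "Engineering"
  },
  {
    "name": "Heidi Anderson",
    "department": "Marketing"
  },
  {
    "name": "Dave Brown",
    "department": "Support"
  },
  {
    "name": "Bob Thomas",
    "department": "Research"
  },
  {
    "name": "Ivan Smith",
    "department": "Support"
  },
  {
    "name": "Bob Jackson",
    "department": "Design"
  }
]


Counting 'department' values across 10 records:

  Support: 3 ###
  Research: 2 ##
  Sales: 1 #
  Operations: 1 #
  Engineering: 1 #
  Marketing: 1 #
  Design: 1 #

Most common: Support (3 times)

Support (3 times)


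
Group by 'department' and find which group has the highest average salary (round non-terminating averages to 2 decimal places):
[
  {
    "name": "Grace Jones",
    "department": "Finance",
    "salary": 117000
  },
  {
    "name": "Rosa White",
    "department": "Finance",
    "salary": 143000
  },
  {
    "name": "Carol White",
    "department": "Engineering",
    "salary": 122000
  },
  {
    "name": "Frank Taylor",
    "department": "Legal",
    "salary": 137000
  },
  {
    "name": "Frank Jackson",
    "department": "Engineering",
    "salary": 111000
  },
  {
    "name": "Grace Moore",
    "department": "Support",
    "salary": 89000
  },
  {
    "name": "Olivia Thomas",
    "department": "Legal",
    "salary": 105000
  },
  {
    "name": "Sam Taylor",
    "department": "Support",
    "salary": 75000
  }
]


Group by: department

Groups:
  Engineering: 2 people, avg salary = 233000/2 = $116500
  Finance: 2 people, avg salary = 260000/2 = $130000
  Legal: 2 people, avg salary = 242000/2 = $121000
  Support: 2 people, avg salary = 164000/2 = $82000

Highest average salary: Finance ($130000)

Finance ($130000)


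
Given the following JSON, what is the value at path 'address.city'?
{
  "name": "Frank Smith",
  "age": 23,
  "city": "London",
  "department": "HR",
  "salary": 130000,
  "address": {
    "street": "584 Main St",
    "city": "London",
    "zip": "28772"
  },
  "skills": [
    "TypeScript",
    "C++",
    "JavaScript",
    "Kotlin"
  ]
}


Query: address.city
Path: address -> city
Value: London

London


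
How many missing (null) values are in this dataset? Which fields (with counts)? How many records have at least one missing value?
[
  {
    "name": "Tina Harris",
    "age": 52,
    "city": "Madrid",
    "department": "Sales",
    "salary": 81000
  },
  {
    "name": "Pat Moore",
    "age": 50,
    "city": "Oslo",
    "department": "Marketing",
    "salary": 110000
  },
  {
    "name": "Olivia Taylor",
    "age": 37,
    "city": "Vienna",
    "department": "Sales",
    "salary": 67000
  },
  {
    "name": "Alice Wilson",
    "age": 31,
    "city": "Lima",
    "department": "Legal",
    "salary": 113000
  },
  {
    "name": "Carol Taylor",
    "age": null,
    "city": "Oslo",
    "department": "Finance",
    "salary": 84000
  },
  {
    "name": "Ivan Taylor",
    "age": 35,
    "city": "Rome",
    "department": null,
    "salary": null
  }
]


Checking for missing (null) values in 6 records:

  Tina Harris: complete
  Pat Moore: complete
  Olivia Taylor: complete
  Alice Wilson: complete
  Carol Taylor: age
  Ivan Taylor: department, salary

Per field:
  name: 0 missing
  age: 1 missing
  city: 0 missing
  department: 1 missing
  salary: 1 missing

Total missing values: 3
Records with any missing: 2

3 missing values (age: 1, department: 1, salary: 1); 2 incomplete records
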